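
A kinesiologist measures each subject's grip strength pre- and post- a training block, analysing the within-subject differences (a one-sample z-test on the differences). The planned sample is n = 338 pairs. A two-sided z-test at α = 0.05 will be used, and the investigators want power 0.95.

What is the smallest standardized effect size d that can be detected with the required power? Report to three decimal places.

d ≈ 0.196

Required noncentrality: δ = z_{0.025} + z_{0.05} = 1.960 + 1.645 = 3.605.
(The second rejection-region term Φ(−δ − z_{α/2}) is negligible and dropped.)
δ = d·√n ⇒ d = δ/√n = 3.605/√338 = 0.1961.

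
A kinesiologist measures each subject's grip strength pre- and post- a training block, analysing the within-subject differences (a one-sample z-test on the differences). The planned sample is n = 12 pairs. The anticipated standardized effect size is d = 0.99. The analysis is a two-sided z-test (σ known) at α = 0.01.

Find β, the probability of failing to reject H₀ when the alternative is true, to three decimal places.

β ≈ 0.197

Noncentrality parameter: δ = d·√n = 0.99 × √12 = 3.4295
Critical value for a two-sided test at α = 0.01: z_{α/2} = 2.576.
Power = Φ(δ − 2.576) + Φ(−δ − 2.576) = Φ(0.854) + Φ(-6.005) = 0.8033 + 0.0000 = 0.8033.
Type II error: β = 1 − power = 1 − 0.8033 = 0.1967.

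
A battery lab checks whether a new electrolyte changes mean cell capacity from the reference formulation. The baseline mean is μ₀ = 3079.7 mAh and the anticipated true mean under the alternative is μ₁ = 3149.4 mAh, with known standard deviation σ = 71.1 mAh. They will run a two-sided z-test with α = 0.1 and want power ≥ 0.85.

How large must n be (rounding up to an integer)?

n = 8

Standardized effect: d = |μ₁ − μ₀| / σ = |3149.4 − 3079.7| / 71.1 = 0.9803
For power 0.85 need Φ(δ − z_{0.05}) = 0.85, so δ = z_{0.05} + z_{0.15} = 1.645 + 1.036 = 2.681.
(For δ > 0 the lower-tail rejection region contributes negligibly to power, so the one-term inversion is standard.)
δ = d·√n ⇒ n = (δ/d)² = (2.681 / 0.9803)² = 7.48.
Rounding up, n = 8.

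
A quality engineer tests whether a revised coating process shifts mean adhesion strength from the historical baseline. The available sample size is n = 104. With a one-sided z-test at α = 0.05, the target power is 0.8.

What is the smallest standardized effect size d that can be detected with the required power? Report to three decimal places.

d ≈ 0.244

Required noncentrality: δ = z_{0.05} + z_{0.20} = 1.645 + 0.842 = 2.486.
δ = d·√n ⇒ d = δ/√n = 2.486/√104 = 0.2438.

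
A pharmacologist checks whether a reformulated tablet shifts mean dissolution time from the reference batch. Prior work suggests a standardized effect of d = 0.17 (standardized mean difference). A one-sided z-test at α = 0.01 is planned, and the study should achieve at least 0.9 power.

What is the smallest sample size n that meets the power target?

n = 451

Set Φ(δ − 2.326) = 0.9; then δ − 2.326 = Φ⁻¹(0.9) = 1.282, giving δ = 3.608.
δ = d·√n ⇒ n = (δ/d)² = (3.608 / 0.17)² = 450.41.
Round up to the next whole unit.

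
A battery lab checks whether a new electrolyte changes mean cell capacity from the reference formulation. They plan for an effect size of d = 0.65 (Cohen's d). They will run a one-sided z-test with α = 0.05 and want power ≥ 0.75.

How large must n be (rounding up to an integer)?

For power 0.75 need Φ(δ − z_{0.05}) = 0.75, so δ = z_{0.05} + z_{0.25} = 1.645 + 0.674 = 2.319.
δ = d·√n ⇒ n = (δ/d)² = (2.319 / 0.65)² = 12.73.
Round up to the next whole unit.

n = 13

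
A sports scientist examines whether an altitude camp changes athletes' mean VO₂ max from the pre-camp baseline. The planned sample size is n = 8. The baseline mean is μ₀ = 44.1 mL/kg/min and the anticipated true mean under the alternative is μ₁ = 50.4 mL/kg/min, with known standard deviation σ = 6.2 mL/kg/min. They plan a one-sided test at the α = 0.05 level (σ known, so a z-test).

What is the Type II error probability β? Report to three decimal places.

β ≈ 0.109

Standardized effect: d = |μ₁ − μ₀| / σ = |50.4 − 44.1| / 6.2 = 1.0161
Noncentrality parameter: δ = d·√n = 1.0161 × √8 = 2.8740
Critical value for a one-sided test at α = 0.05: z_α = 1.645.
Power = P(Z > 1.645 − δ) = Φ(1.229) = 0.8905.
Type II error: β = 1 − power = 1 − 0.8905 = 0.1095.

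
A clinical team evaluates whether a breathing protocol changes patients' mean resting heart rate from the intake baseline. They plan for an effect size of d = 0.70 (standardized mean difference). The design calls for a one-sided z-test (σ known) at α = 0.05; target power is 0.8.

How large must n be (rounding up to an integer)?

Set Φ(δ − 1.645) = 0.8; then δ − 1.645 = Φ⁻¹(0.8) = 0.842, giving δ = 2.486.
δ = d·√n ⇒ n = (δ/d)² = (2.486 / 0.70)² = 12.62.
Rounding up, n = 13.

n = 13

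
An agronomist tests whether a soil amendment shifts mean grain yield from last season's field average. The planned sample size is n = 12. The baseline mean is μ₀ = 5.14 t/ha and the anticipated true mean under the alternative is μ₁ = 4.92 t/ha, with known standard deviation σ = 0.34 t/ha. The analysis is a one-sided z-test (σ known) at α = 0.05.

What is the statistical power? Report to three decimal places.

Power ≈ 0.725

Standardized effect: d = |μ₁ − μ₀| / σ = |4.92 − 5.14| / 0.34 = 0.6471
Noncentrality parameter: δ = d·√n = 0.6471 × √12 = 2.2415
Critical value for a one-sided test at α = 0.05: z_α = 1.645.
Power = P(Z > 1.645 − δ) = Φ(0.597) = 0.7246.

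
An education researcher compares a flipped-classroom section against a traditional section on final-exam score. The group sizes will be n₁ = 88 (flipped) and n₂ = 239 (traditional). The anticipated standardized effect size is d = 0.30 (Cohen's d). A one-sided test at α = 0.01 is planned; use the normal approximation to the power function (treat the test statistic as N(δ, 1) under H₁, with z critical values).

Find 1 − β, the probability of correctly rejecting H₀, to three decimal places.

Noncentrality parameter: δ = d / √(1/n₁ + 1/n₂) = 0.30 / √(1/88 + 1/239) = 2.4060
Critical value for a one-sided test at α = 0.01: z_α = 2.326.
Power = P(Z > 2.326 − δ) = Φ(0.080) = 0.5317.

Power ≈ 0.532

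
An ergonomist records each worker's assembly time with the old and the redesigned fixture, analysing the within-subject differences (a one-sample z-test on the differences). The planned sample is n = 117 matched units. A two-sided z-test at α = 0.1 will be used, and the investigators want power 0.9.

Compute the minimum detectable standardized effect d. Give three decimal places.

d ≈ 0.271

Need Φ(δ − 1.645) = 0.9, so δ = 1.645 + 1.282 = 2.926.
(Lower-tail contribution to power is negligible for δ > 0.)
δ = d·√n ⇒ d = δ/√n = 2.926/√117 = 0.2705.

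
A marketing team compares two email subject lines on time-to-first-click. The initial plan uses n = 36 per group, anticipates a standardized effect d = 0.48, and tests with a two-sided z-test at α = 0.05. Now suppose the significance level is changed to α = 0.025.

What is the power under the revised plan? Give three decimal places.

δ = d·√(n/2) = 0.48 × √(36/2) = 2.0365 (unchanged). New critical value: z_{0.0125} = 2.241.
Revised power = Φ(δ − 2.241) + Φ(−δ − 2.241) = Φ(-0.205) + Φ(-4.278) = 0.4188 + 0.0000 = 0.4188.

Power ≈ 0.419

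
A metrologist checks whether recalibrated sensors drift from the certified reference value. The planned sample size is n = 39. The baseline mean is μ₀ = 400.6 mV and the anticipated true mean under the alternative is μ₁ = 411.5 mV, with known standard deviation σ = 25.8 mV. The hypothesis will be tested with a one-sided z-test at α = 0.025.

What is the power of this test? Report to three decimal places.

Power ≈ 0.751

Standardized effect: d = |μ₁ − μ₀| / σ = |411.5 − 400.6| / 25.8 = 0.4225
Noncentrality parameter: λ = d·√n = 0.4225 × √39 = 2.6384
Critical value for a one-sided test at α = 0.025: z_α = 1.960.
Power = P(Z > 1.960 − λ) = Φ(0.678) = 0.7512.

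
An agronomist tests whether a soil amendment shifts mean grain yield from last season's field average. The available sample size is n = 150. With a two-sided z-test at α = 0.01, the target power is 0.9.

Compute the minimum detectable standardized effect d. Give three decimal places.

d ≈ 0.315

Required noncentrality: δ = z_{0.005} + z_{0.10} = 2.576 + 1.282 = 3.857.
(The second rejection-region term Φ(−δ − z_{α/2}) is negligible and dropped.)
δ = d·√n ⇒ d = δ/√n = 3.857/√150 = 0.3150.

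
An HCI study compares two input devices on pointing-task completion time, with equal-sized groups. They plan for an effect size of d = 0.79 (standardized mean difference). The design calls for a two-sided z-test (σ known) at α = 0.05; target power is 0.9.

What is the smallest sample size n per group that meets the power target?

n = 34 per group

For power 0.9 need Φ(δ − z_{0.025}) = 0.9, so δ = z_{0.025} + z_{0.10} = 1.960 + 1.282 = 3.242.
(The Φ(−δ − z_{α/2}) term is vanishingly small for δ > 0 and is dropped in the standard sample-size formula.)
δ = d·√(n/2) ⇒ n = 2(δ/d)² = 2 × (3.242 / 0.79)² = 33.67.
Round up to the next whole unit.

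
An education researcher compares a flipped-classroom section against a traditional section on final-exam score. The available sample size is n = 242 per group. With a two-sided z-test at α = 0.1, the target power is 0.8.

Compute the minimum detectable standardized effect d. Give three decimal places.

d ≈ 0.226

Need Φ(δ − 1.645) = 0.8, so δ = 1.645 + 0.842 = 2.486.
(The second rejection-region term Φ(−δ − z_{α/2}) is negligible and dropped.)
δ = d·√(n/2) ⇒ d = δ/√(n/2) = 2.486/√(242/2) = 0.2260.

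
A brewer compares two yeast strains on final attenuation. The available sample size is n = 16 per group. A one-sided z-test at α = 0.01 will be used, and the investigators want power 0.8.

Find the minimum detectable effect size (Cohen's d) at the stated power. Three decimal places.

Need Φ(δ − 2.326) = 0.8, so δ = 2.326 + 0.842 = 3.168.
δ = d·√(n/2) ⇒ d = δ/√(n/2) = 3.168/√(16/2) = 1.1200.

d ≈ 1.120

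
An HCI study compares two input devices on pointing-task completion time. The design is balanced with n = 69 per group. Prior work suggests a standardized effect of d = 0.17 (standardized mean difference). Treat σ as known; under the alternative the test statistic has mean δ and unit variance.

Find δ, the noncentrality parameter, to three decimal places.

δ = d·√(n/2) = 0.17 × √(69/2) = 0.9985

δ ≈ 0.999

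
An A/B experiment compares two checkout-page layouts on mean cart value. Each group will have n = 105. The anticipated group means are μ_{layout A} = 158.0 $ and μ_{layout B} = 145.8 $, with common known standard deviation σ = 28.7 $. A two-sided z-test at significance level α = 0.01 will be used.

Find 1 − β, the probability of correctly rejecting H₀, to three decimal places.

Power ≈ 0.693

Standardized effect: d = |μ_{layout A} − μ_{layout B}| / σ = |158.0 − 145.8| / 28.7 = 0.4251
Noncentrality parameter: δ = d·√(n/2) = 0.4251 × √(105/2) = 3.0800
Critical value for a two-sided test at α = 0.01: z_{α/2} = 2.576.
Power = Φ(δ − 2.576) + Φ(−δ − 2.576) = Φ(0.504) + Φ(-5.656) = 0.6929 + 0.0000 = 0.6929.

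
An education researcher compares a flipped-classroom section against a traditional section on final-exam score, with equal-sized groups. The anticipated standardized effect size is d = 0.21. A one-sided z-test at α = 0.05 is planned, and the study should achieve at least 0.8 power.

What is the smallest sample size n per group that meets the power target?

For power 0.8 need Φ(δ − z_{0.05}) = 0.8, so δ = z_{0.05} + z_{0.20} = 1.645 + 0.842 = 2.486.
δ = d·√(n/2) ⇒ n = 2(δ/d)² = 2 × (2.486 / 0.21)² = 280.39.
Round up to the next whole unit.

n = 281 per group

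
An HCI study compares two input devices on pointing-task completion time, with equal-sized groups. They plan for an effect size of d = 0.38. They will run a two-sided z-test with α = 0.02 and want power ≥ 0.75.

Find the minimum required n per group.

n = 125 per group

For power 0.75 need Φ(δ − z_{0.01}) = 0.75, so δ = z_{0.01} + z_{0.25} = 2.326 + 0.674 = 3.001.
(The Φ(−δ − z_{α/2}) term is vanishingly small for δ > 0 and is dropped in the standard sample-size formula.)
δ = d·√(n/2) ⇒ n = 2(δ/d)² = 2 × (3.001 / 0.38)² = 124.72.
Rounding up, n = 125 per group.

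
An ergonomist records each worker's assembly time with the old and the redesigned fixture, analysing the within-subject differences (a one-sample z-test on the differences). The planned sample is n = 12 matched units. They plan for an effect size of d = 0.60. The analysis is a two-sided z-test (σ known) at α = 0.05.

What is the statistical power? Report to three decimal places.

Power ≈ 0.547

Noncentrality parameter: δ = d·√n = 0.60 × √12 = 2.0785
Critical value for a two-sided test at α = 0.05: z_{α/2} = 1.960.
Power = Φ(δ − 1.960) + Φ(−δ − 1.960) = Φ(0.118) + Φ(-4.038) = 0.5472 + 0.0000 = 0.5472.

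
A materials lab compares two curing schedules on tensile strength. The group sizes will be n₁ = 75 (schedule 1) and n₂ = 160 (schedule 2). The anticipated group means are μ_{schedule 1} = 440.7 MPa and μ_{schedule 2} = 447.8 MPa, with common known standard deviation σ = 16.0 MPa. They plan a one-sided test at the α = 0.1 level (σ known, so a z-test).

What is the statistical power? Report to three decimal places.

Power ≈ 0.971

Standardized effect: d = |μ_{schedule 1} − μ_{schedule 2}| / σ = |440.7 − 447.8| / 16.0 = 0.4437
Noncentrality parameter: δ = d / √(1/n₁ + 1/n₂) = 0.4437 / √(1/75 + 1/160) = 3.1710
Critical value for a one-sided test at α = 0.1: z_α = 1.282.
Power = Φ(δ − 1.282) = Φ(1.889) = 0.9706.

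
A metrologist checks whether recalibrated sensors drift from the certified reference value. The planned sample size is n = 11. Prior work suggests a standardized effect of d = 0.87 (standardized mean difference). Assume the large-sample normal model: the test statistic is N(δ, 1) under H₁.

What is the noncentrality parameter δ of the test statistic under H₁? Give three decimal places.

δ ≈ 2.885

δ = d·√n = 0.87 × √11 = 2.8855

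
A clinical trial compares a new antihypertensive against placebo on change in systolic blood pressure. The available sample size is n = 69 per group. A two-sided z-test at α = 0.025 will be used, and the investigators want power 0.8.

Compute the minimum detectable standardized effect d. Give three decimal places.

d ≈ 0.525

Need Φ(δ − 2.241) = 0.8, so δ = 2.241 + 0.842 = 3.083.
(The second rejection-region term Φ(−δ − z_{α/2}) is negligible and dropped.)
δ = d·√(n/2) ⇒ d = δ/√(n/2) = 3.083/√(69/2) = 0.5249.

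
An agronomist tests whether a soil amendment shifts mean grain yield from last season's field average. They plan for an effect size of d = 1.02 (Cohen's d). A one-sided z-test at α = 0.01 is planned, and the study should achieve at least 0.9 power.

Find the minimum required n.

For power 0.9 need Φ(δ − z_{0.01}) = 0.9, so δ = z_{0.01} + z_{0.10} = 2.326 + 1.282 = 3.608.
δ = d·√n ⇒ n = (δ/d)² = (3.608 / 1.02)² = 12.51.
Rounding up, n = 13.

n = 13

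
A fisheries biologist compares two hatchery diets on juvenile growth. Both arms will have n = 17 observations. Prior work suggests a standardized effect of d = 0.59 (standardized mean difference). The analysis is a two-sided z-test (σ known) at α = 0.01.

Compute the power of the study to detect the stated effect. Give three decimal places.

Noncentrality parameter: δ = d·√(n/2) = 0.59 × √(17/2) = 1.7201
Two-sided α = 0.01 → critical value z_{0.005} = 2.576.
Power = Φ(δ − 2.576) + Φ(−δ − 2.576) = Φ(-0.856) + Φ(-4.296) = 0.1961 + 0.0000 = 0.1961.

Power ≈ 0.196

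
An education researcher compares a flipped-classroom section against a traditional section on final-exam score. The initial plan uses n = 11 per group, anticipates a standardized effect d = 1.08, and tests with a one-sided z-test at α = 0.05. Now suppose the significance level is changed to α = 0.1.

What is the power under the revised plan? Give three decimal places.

δ = d·√(n/2) = 1.08 × √(11/2) = 2.5328 (unchanged). New critical value: z_{0.1} = 1.282.
Revised power = P(Z > 1.282 − δ) = Φ(1.251) = 0.8946.

Power ≈ 0.895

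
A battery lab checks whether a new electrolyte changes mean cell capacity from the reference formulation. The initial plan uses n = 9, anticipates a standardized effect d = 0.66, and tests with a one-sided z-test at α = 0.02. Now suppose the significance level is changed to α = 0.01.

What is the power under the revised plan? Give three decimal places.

Power ≈ 0.365

δ = d·√n = 0.66 × √9 = 1.9800 (unchanged). New critical value: z_{0.01} = 2.326.
Revised power = Φ(δ − 2.326) = Φ(-0.346) = 0.3645.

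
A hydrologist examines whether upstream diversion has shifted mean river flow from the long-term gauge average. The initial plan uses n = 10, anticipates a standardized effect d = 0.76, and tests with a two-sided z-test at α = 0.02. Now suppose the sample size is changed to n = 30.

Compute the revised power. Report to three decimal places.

Power ≈ 0.967

With n = 30: δ = d·√n = 0.76 × √30 = 4.1627. Critical value z_{0.01} = 2.326.
Revised power = Φ(δ − 2.326) + Φ(−δ − 2.326) = Φ(1.836) + Φ(-6.489) = 0.9668 + 0.0000 = 0.9668.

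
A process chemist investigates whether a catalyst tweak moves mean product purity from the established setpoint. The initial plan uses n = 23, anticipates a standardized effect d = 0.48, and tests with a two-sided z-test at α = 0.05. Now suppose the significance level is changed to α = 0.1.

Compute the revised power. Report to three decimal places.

Power ≈ 0.744

δ = d·√n = 0.48 × √23 = 2.3020 (unchanged). New critical value: z_{0.05} = 1.645.
Revised power = Φ(δ − 1.645) + Φ(−δ − 1.645) = Φ(0.657) + Φ(-3.947) = 0.7445 + 0.0000 = 0.7445.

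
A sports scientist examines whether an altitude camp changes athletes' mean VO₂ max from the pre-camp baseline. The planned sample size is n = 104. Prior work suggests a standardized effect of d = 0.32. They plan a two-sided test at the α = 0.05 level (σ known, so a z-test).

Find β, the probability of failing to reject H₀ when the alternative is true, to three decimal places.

β ≈ 0.096

Noncentrality parameter: δ = d·√n = 0.32 × √104 = 3.2634
Critical value for a two-sided test at α = 0.05: z_{α/2} = 1.960.
Power = Φ(δ − 1.960) + Φ(−δ − 1.960) = Φ(1.303) + Φ(-5.223) = 0.9038 + 0.0000 = 0.9038.
Type II error: β = 1 − power = 1 − 0.9038 = 0.0962.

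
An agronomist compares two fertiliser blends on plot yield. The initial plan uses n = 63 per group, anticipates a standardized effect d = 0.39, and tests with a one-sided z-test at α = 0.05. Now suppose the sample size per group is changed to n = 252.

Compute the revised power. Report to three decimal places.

Power ≈ 0.997

With n = 252 per group: δ = d·√(n/2) = 0.39 × √(252/2) = 4.3777. Critical value z_{0.05} = 1.645.
Revised power = Φ(δ − 1.645) = Φ(2.733) = 0.9969.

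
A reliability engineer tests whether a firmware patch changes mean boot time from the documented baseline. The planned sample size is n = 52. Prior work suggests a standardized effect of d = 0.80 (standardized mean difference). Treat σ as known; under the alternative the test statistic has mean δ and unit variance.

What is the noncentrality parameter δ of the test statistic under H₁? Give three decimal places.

δ ≈ 5.769

δ = d·√n = 0.80 × √52 = 5.7689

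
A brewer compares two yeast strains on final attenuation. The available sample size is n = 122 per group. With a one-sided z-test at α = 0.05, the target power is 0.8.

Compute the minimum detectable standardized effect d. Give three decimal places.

d ≈ 0.318

Required noncentrality: δ = z_{0.05} + z_{0.20} = 1.645 + 0.842 = 2.486.
δ = d·√(n/2) ⇒ d = δ/√(n/2) = 2.486/√(122/2) = 0.3184.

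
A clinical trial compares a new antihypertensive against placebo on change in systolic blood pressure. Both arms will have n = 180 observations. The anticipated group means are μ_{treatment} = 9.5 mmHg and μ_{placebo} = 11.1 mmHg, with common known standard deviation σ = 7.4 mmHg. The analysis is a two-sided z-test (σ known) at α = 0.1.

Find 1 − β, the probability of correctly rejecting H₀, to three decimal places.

Standardized effect: d = |μ_{treatment} − μ_{placebo}| / σ = |9.5 − 11.1| / 7.4 = 0.2162
Noncentrality parameter: δ = d·√(n/2) = 0.2162 × √(180/2) = 2.0512
Critical value for a two-sided test at α = 0.1: z_{α/2} = 1.645.
Power = Φ(δ − 1.645) + Φ(−δ − 1.645) = Φ(0.406) + Φ(-3.696) = 0.6578 + 0.0001 = 0.6579.

Power ≈ 0.658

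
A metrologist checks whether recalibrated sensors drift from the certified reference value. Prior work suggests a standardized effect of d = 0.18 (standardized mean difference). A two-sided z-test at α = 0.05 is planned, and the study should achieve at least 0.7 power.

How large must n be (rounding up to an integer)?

Set Φ(δ − 1.960) = 0.7; then δ − 1.960 = Φ⁻¹(0.7) = 0.524, giving δ = 2.484.
(For δ > 0 the lower-tail rejection region contributes negligibly to power, so the one-term inversion is standard.)
δ = d·√n ⇒ n = (δ/d)² = (2.484 / 0.18)² = 190.50.
Round up to the next whole unit.

n = 191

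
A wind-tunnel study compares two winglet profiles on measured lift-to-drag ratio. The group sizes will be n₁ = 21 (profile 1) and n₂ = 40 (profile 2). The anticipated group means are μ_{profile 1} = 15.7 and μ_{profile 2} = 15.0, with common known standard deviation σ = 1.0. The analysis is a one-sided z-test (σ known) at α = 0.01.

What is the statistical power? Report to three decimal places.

Standardized effect: d = |μ_{profile 1} − μ_{profile 2}| / σ = |15.7 − 15.0| / 1.0 = 0.7000
Noncentrality parameter: λ = d / √(1/n₁ + 1/n₂) = 0.7000 / √(1/21 + 1/40) = 2.5976
Critical value for a one-sided test at α = 0.01: z_α = 2.326.
Power = P(Z > 2.326 − λ) = Φ(0.271) = 0.6069.

Power ≈ 0.607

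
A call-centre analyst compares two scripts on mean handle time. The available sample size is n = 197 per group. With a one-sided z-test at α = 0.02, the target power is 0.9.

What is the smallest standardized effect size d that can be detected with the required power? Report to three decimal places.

Required noncentrality: δ = z_{0.02} + z_{0.10} = 2.054 + 1.282 = 3.335.
δ = d·√(n/2) ⇒ d = δ/√(n/2) = 3.335/√(197/2) = 0.3361.

d ≈ 0.336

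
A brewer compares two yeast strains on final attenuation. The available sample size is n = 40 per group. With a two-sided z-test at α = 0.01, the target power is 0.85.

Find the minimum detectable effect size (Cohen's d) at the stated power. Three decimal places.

d ≈ 0.808

Required noncentrality: δ = z_{0.005} + z_{0.15} = 2.576 + 1.036 = 3.612.
(The second rejection-region term Φ(−δ − z_{α/2}) is negligible and dropped.)
δ = d·√(n/2) ⇒ d = δ/√(n/2) = 3.612/√(40/2) = 0.8077.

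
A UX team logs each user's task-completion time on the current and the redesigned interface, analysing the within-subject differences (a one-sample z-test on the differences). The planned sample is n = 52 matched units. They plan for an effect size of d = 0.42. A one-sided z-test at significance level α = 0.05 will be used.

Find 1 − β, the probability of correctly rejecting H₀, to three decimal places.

Noncentrality parameter: λ = d·√n = 0.42 × √52 = 3.0287
One-sided α = 0.05 → critical value z_{0.05} = 1.645.
Power = Φ(λ − 1.645) = Φ(1.384) = 0.9168.

Power ≈ 0.917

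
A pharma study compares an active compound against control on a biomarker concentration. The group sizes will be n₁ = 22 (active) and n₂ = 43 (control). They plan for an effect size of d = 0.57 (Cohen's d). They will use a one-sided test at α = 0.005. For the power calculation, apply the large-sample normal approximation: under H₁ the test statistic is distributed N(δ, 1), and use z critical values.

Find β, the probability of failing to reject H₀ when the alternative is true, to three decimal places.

β ≈ 0.656

Noncentrality parameter: λ = d / √(1/n₁ + 1/n₂) = 0.57 / √(1/22 + 1/43) = 2.1745
One-sided α = 0.005 → critical value z_{0.005} = 2.576.
Power = P(Z > 2.576 − λ) = Φ(-0.401) = 0.3441.
Type II error: β = 1 − power = 1 − 0.3441 = 0.6559.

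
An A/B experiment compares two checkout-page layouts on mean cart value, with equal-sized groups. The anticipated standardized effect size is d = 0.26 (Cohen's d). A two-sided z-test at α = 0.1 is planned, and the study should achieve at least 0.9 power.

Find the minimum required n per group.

n = 254 per group

For power 0.9 need Φ(δ − z_{0.05}) = 0.9, so δ = z_{0.05} + z_{0.10} = 1.645 + 1.282 = 2.926.
(Ignoring the negligible lower-tail rejection probability gives the usual closed-form inversion.)
δ = d·√(n/2) ⇒ n = 2(δ/d)² = 2 × (2.926 / 0.26)² = 253.37.
Rounding up, n = 254 per group.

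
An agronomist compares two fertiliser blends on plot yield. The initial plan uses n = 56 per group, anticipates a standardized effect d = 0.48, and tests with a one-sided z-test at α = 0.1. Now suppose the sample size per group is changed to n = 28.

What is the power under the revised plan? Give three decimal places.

Power ≈ 0.697

With n = 28 per group: δ = d·√(n/2) = 0.48 × √(28/2) = 1.7960. Critical value z_{0.1} = 1.282.
Revised power = P(Z > 1.282 − δ) = Φ(0.514) = 0.6965.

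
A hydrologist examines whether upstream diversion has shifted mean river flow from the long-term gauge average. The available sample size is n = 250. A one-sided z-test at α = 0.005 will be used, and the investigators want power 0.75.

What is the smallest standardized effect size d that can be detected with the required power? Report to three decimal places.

Required noncentrality: δ = z_{0.005} + z_{0.25} = 2.576 + 0.674 = 3.250.
δ = d·√n ⇒ d = δ/√n = 3.250/√250 = 0.2056.

d ≈ 0.206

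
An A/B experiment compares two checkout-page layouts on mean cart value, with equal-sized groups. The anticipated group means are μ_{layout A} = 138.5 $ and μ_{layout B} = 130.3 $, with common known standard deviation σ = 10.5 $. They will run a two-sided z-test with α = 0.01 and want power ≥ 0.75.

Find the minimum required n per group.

n = 35 per group

Standardized effect: d = |μ_{layout A} − μ_{layout B}| / σ = |138.5 − 130.3| / 10.5 = 0.7810
Set Φ(δ − 2.576) = 0.75; then δ − 2.576 = Φ⁻¹(0.75) = 0.674, giving δ = 3.250.
(Ignoring the negligible lower-tail rejection probability gives the usual closed-form inversion.)
δ = d·√(n/2) ⇒ n = 2(δ/d)² = 2 × (3.250 / 0.7810)² = 34.64.
Rounding up, n = 35 per group.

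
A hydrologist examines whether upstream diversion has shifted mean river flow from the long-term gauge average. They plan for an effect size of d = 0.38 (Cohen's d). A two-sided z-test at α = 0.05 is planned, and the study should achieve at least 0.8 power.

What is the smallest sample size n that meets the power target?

Set Φ(δ − 1.960) = 0.8; then δ − 1.960 = Φ⁻¹(0.8) = 0.842, giving δ = 2.802.
(For δ > 0 the lower-tail rejection region contributes negligibly to power, so the one-term inversion is standard.)
δ = d·√n ⇒ n = (δ/d)² = (2.802 / 0.38)² = 54.36.
Rounding up, n = 55.

n = 55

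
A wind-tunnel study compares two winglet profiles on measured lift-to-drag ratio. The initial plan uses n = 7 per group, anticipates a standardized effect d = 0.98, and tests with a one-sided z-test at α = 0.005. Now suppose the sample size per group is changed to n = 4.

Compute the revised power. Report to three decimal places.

With n = 4 per group: δ = d·√(n/2) = 0.98 × √(4/2) = 1.3859. Critical value z_{0.005} = 2.576.
Revised power = Φ(δ − 2.576) = Φ(-1.190) = 0.1170.

Power ≈ 0.117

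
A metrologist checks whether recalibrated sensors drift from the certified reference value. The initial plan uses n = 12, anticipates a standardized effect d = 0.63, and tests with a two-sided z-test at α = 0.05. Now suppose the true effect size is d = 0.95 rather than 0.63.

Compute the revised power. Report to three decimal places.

With d = 0.95: δ = d·√n = 0.95 × √12 = 3.2909. Critical value z_{0.025} = 1.960.
Revised power = Φ(δ − 1.960) + Φ(−δ − 1.960) = Φ(1.331) + Φ(-5.251) = 0.9084 + 0.0000 = 0.9084.

Power ≈ 0.908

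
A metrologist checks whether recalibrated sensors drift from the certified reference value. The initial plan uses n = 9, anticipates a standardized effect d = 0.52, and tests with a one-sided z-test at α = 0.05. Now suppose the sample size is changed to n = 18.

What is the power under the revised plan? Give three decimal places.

With n = 18: δ = d·√n = 0.52 × √18 = 2.2062. Critical value z_{0.05} = 1.645.
Revised power = P(Z > 1.645 − δ) = Φ(0.561) = 0.7127.

Power ≈ 0.713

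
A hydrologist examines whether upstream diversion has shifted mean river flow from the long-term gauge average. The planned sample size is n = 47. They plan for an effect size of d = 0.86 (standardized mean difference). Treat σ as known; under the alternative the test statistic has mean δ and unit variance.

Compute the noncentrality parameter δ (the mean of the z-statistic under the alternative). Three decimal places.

δ = d·√n = 0.86 × √47 = 5.8959

δ ≈ 5.896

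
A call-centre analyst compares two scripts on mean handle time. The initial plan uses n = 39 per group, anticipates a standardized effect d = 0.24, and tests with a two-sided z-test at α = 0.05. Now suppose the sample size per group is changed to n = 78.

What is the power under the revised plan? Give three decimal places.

With n = 78 per group: δ = d·√(n/2) = 0.24 × √(78/2) = 1.4988. Critical value z_{0.025} = 1.960.
Revised power = Φ(δ − 1.960) + Φ(−δ − 1.960) = Φ(-0.461) + Φ(-3.459) = 0.3223 + 0.0003 = 0.3226.

Power ≈ 0.323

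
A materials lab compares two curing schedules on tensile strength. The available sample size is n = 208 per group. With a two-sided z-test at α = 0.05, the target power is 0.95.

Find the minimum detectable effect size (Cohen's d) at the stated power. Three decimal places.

d ≈ 0.353

Need Φ(δ − 1.960) = 0.95, so δ = 1.960 + 1.645 = 3.605.
(Lower-tail contribution to power is negligible for δ > 0.)
δ = d·√(n/2) ⇒ d = δ/√(n/2) = 3.605/√(208/2) = 0.3535.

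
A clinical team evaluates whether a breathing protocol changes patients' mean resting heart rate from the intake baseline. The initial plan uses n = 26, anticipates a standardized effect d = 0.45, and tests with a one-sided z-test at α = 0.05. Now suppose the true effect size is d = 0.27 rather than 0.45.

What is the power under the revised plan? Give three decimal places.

With d = 0.27: δ = d·√n = 0.27 × √26 = 1.3767. Critical value z_{0.05} = 1.645.
Revised power = P(Z > 1.645 − δ) = Φ(-0.268) = 0.3943.

Power ≈ 0.394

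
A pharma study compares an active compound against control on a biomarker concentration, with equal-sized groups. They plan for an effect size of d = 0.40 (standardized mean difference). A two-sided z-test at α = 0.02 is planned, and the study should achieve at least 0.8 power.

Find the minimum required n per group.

n = 126 per group

For power 0.8 need Φ(δ − z_{0.01}) = 0.8, so δ = z_{0.01} + z_{0.20} = 2.326 + 0.842 = 3.168.
(Ignoring the negligible lower-tail rejection probability gives the usual closed-form inversion.)
δ = d·√(n/2) ⇒ n = 2(δ/d)² = 2 × (3.168 / 0.40)² = 125.45.
Round up to the next whole unit.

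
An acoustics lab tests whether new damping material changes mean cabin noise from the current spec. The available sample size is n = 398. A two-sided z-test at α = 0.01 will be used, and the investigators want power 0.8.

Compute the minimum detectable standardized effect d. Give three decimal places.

Required noncentrality: δ = z_{0.005} + z_{0.20} = 2.576 + 0.842 = 3.417.
(The second rejection-region term Φ(−δ − z_{α/2}) is negligible and dropped.)
δ = d·√n ⇒ d = δ/√n = 3.417/√398 = 0.1713.

d ≈ 0.171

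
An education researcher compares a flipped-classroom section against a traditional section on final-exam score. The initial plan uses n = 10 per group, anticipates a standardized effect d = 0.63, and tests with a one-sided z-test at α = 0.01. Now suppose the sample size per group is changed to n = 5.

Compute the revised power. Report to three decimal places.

Power ≈ 0.092

With n = 5 per group: δ = d·√(n/2) = 0.63 × √(5/2) = 0.9961. Critical value z_{0.01} = 2.326.
Revised power = P(Z > 2.326 − δ) = Φ(-1.330) = 0.0917.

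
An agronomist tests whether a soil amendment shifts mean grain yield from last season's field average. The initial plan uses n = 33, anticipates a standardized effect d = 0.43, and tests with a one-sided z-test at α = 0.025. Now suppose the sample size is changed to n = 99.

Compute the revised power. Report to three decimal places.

Power ≈ 0.990

With n = 99: δ = d·√n = 0.43 × √99 = 4.2784. Critical value z_{0.025} = 1.960.
Revised power = Φ(δ − 1.960) = Φ(2.318) = 0.9898.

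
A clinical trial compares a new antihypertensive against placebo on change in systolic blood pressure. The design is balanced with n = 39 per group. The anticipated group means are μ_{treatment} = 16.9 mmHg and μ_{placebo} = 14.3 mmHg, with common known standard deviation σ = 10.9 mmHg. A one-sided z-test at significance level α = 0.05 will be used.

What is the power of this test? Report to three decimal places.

Standardized effect: d = |μ_{treatment} − μ_{placebo}| / σ = |16.9 − 14.3| / 10.9 = 0.2385
Noncentrality parameter: δ = d·√(n/2) = 0.2385 × √(39/2) = 1.0533
Critical value for a one-sided test at α = 0.05: z_α = 1.645.
Power = Φ(δ − 1.645) = Φ(-0.592) = 0.2771.

Power ≈ 0.277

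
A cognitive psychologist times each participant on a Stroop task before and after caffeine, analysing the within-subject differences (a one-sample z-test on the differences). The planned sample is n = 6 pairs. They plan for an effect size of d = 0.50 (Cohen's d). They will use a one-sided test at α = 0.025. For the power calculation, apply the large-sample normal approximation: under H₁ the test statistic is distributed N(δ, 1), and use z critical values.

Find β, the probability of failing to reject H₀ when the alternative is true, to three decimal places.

β ≈ 0.769

Noncentrality parameter: δ = d·√n = 0.50 × √6 = 1.2247
One-sided α = 0.025 → critical value z_{0.025} = 1.960.
Power = P(Z > 1.960 − δ) = Φ(-0.735) = 0.2311.
Type II error: β = 1 − power = 1 − 0.2311 = 0.7689.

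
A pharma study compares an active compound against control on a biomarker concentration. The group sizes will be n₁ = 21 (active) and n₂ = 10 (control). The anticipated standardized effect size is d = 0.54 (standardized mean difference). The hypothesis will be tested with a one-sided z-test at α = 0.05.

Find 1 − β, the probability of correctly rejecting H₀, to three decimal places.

Noncentrality parameter: δ = d / √(1/n₁ + 1/n₂) = 0.54 / √(1/21 + 1/10) = 1.4055
Critical value for a one-sided test at α = 0.05: z_α = 1.645.
Power = P(Z > 1.645 − δ) = Φ(-0.239) = 0.4054.

Power ≈ 0.405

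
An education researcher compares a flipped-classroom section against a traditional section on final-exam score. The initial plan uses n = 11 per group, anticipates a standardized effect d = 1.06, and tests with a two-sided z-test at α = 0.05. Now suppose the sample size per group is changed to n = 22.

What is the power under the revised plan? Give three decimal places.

Power ≈ 0.940

With n = 22 per group: δ = d·√(n/2) = 1.06 × √(22/2) = 3.5156. Critical value z_{0.025} = 1.960.
Revised power = Φ(δ − 1.960) + Φ(−δ − 1.960) = Φ(1.556) + Φ(-5.476) = 0.9401 + 0.0000 = 0.9401.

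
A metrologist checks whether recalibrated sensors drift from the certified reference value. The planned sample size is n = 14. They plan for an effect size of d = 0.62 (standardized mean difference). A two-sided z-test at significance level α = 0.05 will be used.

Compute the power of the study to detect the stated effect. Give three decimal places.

Noncentrality parameter: λ = d·√n = 0.62 × √14 = 2.3198
Two-sided α = 0.05 → critical value z_{0.025} = 1.960.
Power = Φ(λ − 1.960) + Φ(−λ − 1.960) = Φ(0.360) + Φ(-4.280) = 0.6405 + 0.0000 = 0.6405.

Power ≈ 0.641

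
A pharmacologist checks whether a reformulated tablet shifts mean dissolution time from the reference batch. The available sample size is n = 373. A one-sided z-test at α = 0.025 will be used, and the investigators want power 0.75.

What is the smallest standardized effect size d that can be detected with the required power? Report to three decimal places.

d ≈ 0.136

Required noncentrality: δ = z_{0.025} + z_{0.25} = 1.960 + 0.674 = 2.634.
δ = d·√n ⇒ d = δ/√n = 2.634/√373 = 0.1364.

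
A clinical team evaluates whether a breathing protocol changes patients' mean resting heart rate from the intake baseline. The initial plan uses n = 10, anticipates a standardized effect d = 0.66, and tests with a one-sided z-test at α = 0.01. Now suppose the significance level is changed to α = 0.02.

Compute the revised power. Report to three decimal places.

Power ≈ 0.513

δ = d·√n = 0.66 × √10 = 2.0871 (unchanged). New critical value: z_{0.02} = 2.054.
Revised power = P(Z > 2.054 − δ) = Φ(0.033) = 0.5133.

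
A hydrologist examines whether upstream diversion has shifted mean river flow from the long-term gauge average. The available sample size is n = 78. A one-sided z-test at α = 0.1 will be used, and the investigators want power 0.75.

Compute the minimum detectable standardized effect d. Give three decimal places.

d ≈ 0.221

Required noncentrality: δ = z_{0.1} + z_{0.25} = 1.282 + 0.674 = 1.956.
δ = d·√n ⇒ d = δ/√n = 1.956/√78 = 0.2215.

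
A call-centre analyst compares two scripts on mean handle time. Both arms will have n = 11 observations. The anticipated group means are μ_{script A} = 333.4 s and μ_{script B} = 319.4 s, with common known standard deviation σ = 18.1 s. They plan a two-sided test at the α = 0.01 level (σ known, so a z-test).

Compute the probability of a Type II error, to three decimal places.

β ≈ 0.777

Standardized effect: d = |μ_{script A} − μ_{script B}| / σ = |333.4 − 319.4| / 18.1 = 0.7735
Noncentrality parameter: δ = d·√(n/2) = 0.7735 × √(11/2) = 1.8140
Critical value for a two-sided test at α = 0.01: z_{α/2} = 2.576.
Power = Φ(δ − 2.576) + Φ(−δ − 2.576) = Φ(-0.762) + Φ(-4.390) = 0.2231 + 0.0000 = 0.2231.
Type II error: β = 1 − power = 1 − 0.2231 = 0.7769.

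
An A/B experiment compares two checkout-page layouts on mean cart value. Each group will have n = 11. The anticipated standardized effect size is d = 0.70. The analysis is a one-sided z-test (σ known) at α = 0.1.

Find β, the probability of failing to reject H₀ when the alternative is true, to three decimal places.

β ≈ 0.359

Noncentrality parameter: δ = d·√(n/2) = 0.70 × √(11/2) = 1.6416
One-sided α = 0.1 → critical value z_{0.1} = 1.282.
Power = Φ(δ − 1.282) = Φ(0.360) = 0.6406.
Type II error: β = 1 − power = 1 − 0.6406 = 0.3594.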